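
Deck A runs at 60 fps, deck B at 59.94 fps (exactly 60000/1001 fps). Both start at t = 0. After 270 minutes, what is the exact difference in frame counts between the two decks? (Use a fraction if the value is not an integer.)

270 min = 16200 s.
A emits 60 × 16200 = 972000 frames; B emits 60000/1001 × 16200 = 972000000/1001.
Difference = 972000/1001 frames (≈ 971.0290); B is behind A.

972000/1001 frames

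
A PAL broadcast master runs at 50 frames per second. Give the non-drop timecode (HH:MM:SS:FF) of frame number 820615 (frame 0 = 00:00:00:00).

04:33:32:15

820615 ÷ 50 = 16412 full seconds, remainder 15 frames.
16412 s = 4 h 33 min 32 s.
Timecode: 04:33:32:15.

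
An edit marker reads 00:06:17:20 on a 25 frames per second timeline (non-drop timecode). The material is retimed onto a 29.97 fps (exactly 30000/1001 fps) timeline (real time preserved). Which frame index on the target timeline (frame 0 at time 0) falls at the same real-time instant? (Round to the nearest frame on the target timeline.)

Source frame index: (0×3600 + 6×60 + 17) × 25 + 20 = 9445.
Real time: 9445 / (25) = 1889/5 s.
Target frame: (1889/5) × (30000/1001) = 11334000/1001 ≈ 11322.677 → 11323.

frame 11323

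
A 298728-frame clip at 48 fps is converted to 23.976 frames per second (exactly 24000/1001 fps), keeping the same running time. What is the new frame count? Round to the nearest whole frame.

149215 frames

Frames at target rate = 298728 × (24000/1001) / (48) = 149364000/1001 ≈ 149214.785.
Nearest whole frame: 149215.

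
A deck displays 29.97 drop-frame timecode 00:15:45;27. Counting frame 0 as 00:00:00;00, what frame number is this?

28349

Complete 10-minute blocks: 1, each 17982 frames → 17982.
Remaining 5 whole minutes in the current block: 1800 + 4 × 1798 = 8992 frames.
Within the current minute: 45 × 30 + 27 − 2 = 1375 (labels ;00/;01 skipped at this minute). Total = 17982 + 8992 + 1375 = 28349.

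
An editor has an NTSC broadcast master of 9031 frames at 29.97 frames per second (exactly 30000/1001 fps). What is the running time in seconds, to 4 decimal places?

301.3344 seconds

Running time = 9031 × 1001/30000 = 9040031/30000 s ≈ 301.3344 s.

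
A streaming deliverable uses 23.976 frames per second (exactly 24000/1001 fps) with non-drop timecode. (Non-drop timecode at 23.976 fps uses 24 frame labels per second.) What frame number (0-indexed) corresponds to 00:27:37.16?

frame 39784

Total seconds to the label: (0 × 3600 + 27 × 60 + 37) = 1657.
Frame index = 1657 × 24 + 16 = 39784.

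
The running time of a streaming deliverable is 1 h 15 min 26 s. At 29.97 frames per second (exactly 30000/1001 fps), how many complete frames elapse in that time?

135644 frames

1 h 15 min 26 s = 4526 s.
Frames = 4526 × 30000/1001 = 135780000/1001 ≈ 135644.3556.
Complete frames: 135644.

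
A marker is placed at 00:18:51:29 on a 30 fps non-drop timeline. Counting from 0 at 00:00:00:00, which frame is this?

Total seconds to the label: (0 × 3600 + 18 × 60 + 51) = 1131.
Frame index = 1131 × 30 + 29 = 33959.

frame 33959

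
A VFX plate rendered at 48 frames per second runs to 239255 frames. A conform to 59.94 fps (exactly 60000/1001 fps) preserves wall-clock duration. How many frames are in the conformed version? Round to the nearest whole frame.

Frames at target rate = 239255 × (60000/1001) / (48) = 299068750/1001 ≈ 298769.980.
Nearest whole frame: 298770.

298770 frames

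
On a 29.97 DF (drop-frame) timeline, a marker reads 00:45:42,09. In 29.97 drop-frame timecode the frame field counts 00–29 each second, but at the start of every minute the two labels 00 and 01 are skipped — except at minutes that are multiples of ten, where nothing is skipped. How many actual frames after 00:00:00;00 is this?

As if non-drop at 30 labels/s: (0 × 3600 + 45 × 60 + 42) × 30 + 9 = 82269.
Minute boundaries passed: 45; those not divisible by 10: 45 − 4 = 41; dropped labels = 2 × 41 = 82.
Actual frame index = 82269 − 82 = 82187.

82187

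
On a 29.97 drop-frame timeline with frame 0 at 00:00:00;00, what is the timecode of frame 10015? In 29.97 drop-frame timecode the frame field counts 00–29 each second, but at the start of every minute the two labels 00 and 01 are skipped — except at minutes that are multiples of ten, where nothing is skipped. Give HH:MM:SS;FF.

Ten DF minutes hold 17982 frames, so frame 10015 lies in block 0 (frames 0–17981) with 10015 frames into that block.
The block's first minute is 1800 frames and the rest 1798 each; 10015 frames reaches minute 5, so 0 × 18 + 5 × 2 = 10 labels have been skipped so far.
Adding those back, label number 10015 + 10 = 10025 at 30 labels/s is 334 s + 5 f = 0 h 5 min 34 s frame 5, i.e. 00:05:34;05.

00:05:34;05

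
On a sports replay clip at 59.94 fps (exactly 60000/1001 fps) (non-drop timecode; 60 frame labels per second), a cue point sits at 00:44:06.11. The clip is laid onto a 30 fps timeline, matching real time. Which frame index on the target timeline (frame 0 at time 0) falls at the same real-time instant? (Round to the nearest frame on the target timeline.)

Source frame index: (0×3600 + 44×60 + 6) × 60 + 11 = 158771.
Real time: 158771 / (60000/1001) = 158929771/60000 s.
Target frame: (158929771/60000) × (30) = 158929771/2000 ≈ 79464.886 → 79465.

frame 79465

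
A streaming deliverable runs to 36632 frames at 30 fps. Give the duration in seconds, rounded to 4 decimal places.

1221.0667 seconds

Running time = 36632 × 1/30 = 18316/15 s ≈ 1221.0667 s.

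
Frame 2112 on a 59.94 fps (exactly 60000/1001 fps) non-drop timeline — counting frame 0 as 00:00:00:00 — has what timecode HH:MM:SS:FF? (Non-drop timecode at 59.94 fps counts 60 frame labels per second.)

2112 ÷ 60 = 35 full seconds, remainder 12 frames.
35 s = 0 h 0 min 35 s.
Timecode: 00:00:35:12.

00:00:35:12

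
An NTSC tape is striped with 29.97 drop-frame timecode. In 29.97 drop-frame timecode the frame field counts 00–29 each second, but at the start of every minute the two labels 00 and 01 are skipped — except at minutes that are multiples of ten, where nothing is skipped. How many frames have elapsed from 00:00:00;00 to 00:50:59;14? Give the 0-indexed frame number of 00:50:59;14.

As if non-drop at 30 labels/s: (0 × 3600 + 50 × 60 + 59) × 30 + 14 = 91784.
Minute boundaries passed: 50; those not divisible by 10: 50 − 5 = 45; dropped labels = 2 × 45 = 90.
Actual frame index = 91784 − 90 = 91694.

91694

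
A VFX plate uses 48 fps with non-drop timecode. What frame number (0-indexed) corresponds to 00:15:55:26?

45866

Total seconds to the label: (0 × 3600 + 15 × 60 + 55) = 955.
Frame index = 955 × 48 + 26 = 45866.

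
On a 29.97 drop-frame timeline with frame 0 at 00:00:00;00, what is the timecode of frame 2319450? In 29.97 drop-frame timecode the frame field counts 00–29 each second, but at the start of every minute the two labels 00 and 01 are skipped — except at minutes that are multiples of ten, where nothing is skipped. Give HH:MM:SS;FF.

21:29:52;12

Each 10-minute DF block holds 10 × 60 × 30 − 9 × 2 = 17982 frames. 2319450 ÷ 17982 → 128 full blocks, remainder 17754.
Within the partial block the first minute is 1800 frames and each further minute 1798, so 9 further minute boundaries passed. Total skipped labels = 18 × 128 + 2 × 9 = 2322.
Non-drop label index = 2319450 + 2322 = 2321772; at 30 labels/s that is 21:29:52:12, i.e. DF 21:29:52;12.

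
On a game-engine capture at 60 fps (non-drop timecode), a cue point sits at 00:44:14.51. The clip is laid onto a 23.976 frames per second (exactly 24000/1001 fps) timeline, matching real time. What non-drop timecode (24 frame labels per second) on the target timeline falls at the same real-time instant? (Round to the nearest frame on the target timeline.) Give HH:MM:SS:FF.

Source frame index: (0×3600 + 44×60 + 14) × 60 + 51 = 159291.
Real time: 159291 / (60) = 53097/20 s.
Target frame: (53097/20) × (24000/1001) = 5792400/91 ≈ 63652.747 → 63653.
At 24 labels/s: frame 63653 → 00:44:12:05.

00:44:12:05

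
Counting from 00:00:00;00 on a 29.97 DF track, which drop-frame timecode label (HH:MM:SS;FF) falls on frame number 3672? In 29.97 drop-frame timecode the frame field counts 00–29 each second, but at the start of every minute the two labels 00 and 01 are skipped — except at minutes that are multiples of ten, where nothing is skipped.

Ten DF minutes hold 17982 frames, so frame 3672 lies in block 0 (frames 0–17981) with 3672 frames into that block.
The block's first minute is 1800 frames and the rest 1798 each; 3672 frames reaches minute 2, so 0 × 18 + 2 × 2 = 4 labels have been skipped so far.
Adding those back, label number 3672 + 4 = 3676 at 30 labels/s is 122 s + 16 f = 0 h 2 min 2 s frame 16, i.e. 00:02:02;16.

00:02:02;16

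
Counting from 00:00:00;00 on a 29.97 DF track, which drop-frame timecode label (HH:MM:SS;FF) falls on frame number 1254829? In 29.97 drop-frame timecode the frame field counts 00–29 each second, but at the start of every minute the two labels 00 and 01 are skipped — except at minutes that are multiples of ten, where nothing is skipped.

Each 10-minute DF block holds 10 × 60 × 30 − 9 × 2 = 17982 frames. 1254829 ÷ 17982 → 69 full blocks, remainder 14071.
Within the partial block the first minute is 1800 frames and each further minute 1798, so 7 further minute boundaries passed. Total skipped labels = 18 × 69 + 2 × 7 = 1256.
Non-drop label index = 1254829 + 1256 = 1256085; at 30 labels/s that is 11:37:49:15, i.e. DF 11:37:49;15.

11:37:49;15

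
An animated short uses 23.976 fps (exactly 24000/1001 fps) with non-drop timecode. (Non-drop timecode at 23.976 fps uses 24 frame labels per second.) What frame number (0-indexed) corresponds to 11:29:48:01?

993313

Total seconds to the label: (11 × 3600 + 29 × 60 + 48) = 41388.
Frame index = 41388 × 24 + 1 = 993313.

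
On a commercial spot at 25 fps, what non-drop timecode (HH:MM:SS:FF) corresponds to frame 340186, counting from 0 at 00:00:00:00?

340186 ÷ 25 = 13607 full seconds, remainder 11 frames.
13607 s = 3 h 46 min 47 s.
Timecode: 03:46:47:11.

03:46:47:11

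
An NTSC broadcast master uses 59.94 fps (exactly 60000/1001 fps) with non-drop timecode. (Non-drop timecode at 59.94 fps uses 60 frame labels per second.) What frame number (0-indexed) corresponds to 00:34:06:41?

frame 122801

Total seconds to the label: (0 × 3600 + 34 × 60 + 6) = 2046.
Frame index = 2046 × 60 + 41 = 122801.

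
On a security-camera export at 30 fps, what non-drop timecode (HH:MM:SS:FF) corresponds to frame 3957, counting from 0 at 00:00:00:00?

3957 ÷ 30 = 131 full seconds, remainder 27 frames.
131 s = 0 h 2 min 11 s.
Timecode: 00:02:11:27.

00:02:11:27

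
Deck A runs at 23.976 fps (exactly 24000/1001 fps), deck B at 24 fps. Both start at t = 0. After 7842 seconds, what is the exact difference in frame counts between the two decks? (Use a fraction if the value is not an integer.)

188208/1001 frames

A emits 24000/1001 × 7842 = 188208000/1001 frames; B emits 24 × 7842 = 188208.
Difference = 188208/1001 frames (≈ 188.0200); B is ahead of A.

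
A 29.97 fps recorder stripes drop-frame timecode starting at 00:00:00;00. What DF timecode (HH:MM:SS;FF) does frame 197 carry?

Each 10-minute DF block holds 10 × 60 × 30 − 9 × 2 = 17982 frames. 197 ÷ 17982 → 0 full blocks, remainder 197.
Within the partial block the first minute is 1800 frames and each further minute 1798, so 0 further minute boundaries passed. Total skipped labels = 18 × 0 + 2 × 0 = 0.
Non-drop label index = 197 + 0 = 197; at 30 labels/s that is 00:00:06:17, i.e. DF 00:00:06;17.

00:00:06;17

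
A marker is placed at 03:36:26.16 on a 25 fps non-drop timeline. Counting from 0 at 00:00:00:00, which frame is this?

Total seconds to the label: (3 × 3600 + 36 × 60 + 26) = 12986.
Frame index = 12986 × 25 + 16 = 324666.

frame 324666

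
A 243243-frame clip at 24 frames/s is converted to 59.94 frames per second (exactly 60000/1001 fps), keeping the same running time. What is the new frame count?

607500 frames

Target frames = source frames × (target rate / source rate) = 243243 × (60000/1001)/(24) = 243243 × 2500/1001 = 607500.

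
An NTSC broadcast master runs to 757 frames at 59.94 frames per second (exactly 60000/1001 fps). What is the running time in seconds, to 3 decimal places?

Running time = 757 × 1001/60000 = 757757/60000 s ≈ 12.629 s.

12.629 seconds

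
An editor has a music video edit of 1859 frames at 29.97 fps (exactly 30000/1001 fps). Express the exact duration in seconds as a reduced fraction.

Running time = 1859 ÷ (30000/1001) = 1859 × 1001/30000 = 1860859/30000 s.

1860859/30000 seconds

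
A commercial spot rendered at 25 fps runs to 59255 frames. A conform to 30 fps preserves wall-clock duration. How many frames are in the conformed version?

Target frames = source frames × (target rate / source rate) = 59255 × (30)/(25) = 59255 × 6/5 = 71106.

71106 frames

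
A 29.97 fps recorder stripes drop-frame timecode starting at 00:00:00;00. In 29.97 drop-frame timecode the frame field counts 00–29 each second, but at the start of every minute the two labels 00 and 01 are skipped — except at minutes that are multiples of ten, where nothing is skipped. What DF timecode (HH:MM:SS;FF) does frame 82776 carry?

Each 10-minute DF block holds 10 × 60 × 30 − 9 × 2 = 17982 frames. 82776 ÷ 17982 → 4 full blocks, remainder 10848.
Within the partial block the first minute is 1800 frames and each further minute 1798, so 6 further minute boundaries passed. Total skipped labels = 18 × 4 + 2 × 6 = 84.
Non-drop label index = 82776 + 84 = 82860; at 30 labels/s that is 00:46:02:00, i.e. DF 00:46:02;00.

00:46:02;00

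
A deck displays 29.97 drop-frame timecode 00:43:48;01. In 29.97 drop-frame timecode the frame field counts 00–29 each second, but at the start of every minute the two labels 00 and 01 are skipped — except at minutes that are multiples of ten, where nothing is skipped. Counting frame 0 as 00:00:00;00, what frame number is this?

Complete 10-minute blocks: 4, each 17982 frames → 71928.
Remaining 3 whole minutes in the current block: 1800 + 2 × 1798 = 5396 frames.
Within the current minute: 48 × 30 + 1 − 2 = 1439 (labels ;00/;01 skipped at this minute). Total = 71928 + 5396 + 1439 = 78763.

78763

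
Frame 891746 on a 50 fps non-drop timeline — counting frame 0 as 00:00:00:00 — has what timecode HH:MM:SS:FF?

891746 ÷ 50 = 17834 full seconds, remainder 46 frames.
17834 s = 4 h 57 min 14 s.
Timecode: 04:57:14:46.

04:57:14:46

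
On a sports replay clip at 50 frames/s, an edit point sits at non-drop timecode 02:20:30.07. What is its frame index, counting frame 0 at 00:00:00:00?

frame 421507

Total seconds to the label: (2 × 3600 + 20 × 60 + 30) = 8430.
Frame index = 8430 × 50 + 7 = 421507.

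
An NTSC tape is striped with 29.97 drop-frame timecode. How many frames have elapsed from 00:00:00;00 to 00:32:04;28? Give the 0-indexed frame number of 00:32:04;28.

Complete 10-minute blocks: 3, each 17982 frames → 53946.
Remaining 2 whole minutes in the current block: 1800 + 1 × 1798 = 3598 frames.
Within the current minute: 4 × 30 + 28 − 2 = 146 (labels ;00/;01 skipped at this minute). Total = 53946 + 3598 + 146 = 57690.

57690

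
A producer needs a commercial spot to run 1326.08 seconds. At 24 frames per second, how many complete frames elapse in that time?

Frames = 1326.08 × 24 = 795648/25 ≈ 31825.9200.
Complete frames: 31825.

31825 frames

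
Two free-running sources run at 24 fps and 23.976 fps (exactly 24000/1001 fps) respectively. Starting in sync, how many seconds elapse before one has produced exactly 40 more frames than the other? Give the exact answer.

5005/3 seconds

The gap grows by |24000/1001 − 24| = 24/1001 frames per second.
Time for a 40-frame gap: 40 ÷ (24/1001) = 5005/3 s.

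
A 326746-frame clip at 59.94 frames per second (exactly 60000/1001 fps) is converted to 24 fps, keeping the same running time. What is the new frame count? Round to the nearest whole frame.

Frames at target rate = 326746 × (24) / (60000/1001) = 163536373/1250 ≈ 130829.098.
Nearest whole frame: 130829.

130829 frames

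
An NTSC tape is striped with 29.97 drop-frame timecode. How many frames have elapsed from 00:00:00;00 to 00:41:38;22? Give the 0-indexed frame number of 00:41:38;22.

As if non-drop at 30 labels/s: (0 × 3600 + 41 × 60 + 38) × 30 + 22 = 74962.
Minute boundaries passed: 41; those not divisible by 10: 41 − 4 = 37; dropped labels = 2 × 37 = 74.
Actual frame index = 74962 − 74 = 74888.

74888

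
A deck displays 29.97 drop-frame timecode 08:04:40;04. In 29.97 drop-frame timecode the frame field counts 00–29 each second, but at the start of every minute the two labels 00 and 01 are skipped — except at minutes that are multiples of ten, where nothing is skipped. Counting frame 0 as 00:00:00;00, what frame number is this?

871532

Complete 10-minute blocks: 48, each 17982 frames → 863136.
Remaining 4 whole minutes in the current block: 1800 + 3 × 1798 = 7194 frames.
Within the current minute: 40 × 30 + 4 − 2 = 1202 (labels ;00/;01 skipped at this minute). Total = 863136 + 7194 + 1202 = 871532.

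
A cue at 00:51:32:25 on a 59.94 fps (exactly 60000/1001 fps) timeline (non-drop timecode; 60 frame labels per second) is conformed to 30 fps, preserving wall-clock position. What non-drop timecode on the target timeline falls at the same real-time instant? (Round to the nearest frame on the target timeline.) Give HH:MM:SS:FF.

00:51:35:15

Source frame index: (0×3600 + 51×60 + 32) × 60 + 25 = 185545.
Real time: 185545 / (60000/1001) = 37146109/12000 s.
Target frame: (37146109/12000) × (30) = 37146109/400 ≈ 92865.273 → 92865.
At 30 labels/s: frame 92865 → 00:51:35:15.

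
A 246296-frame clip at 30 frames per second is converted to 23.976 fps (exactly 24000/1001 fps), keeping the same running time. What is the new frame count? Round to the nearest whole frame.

196840 frames

Frames at target rate = 246296 × (24000/1001) / (30) = 197036800/1001 ≈ 196839.960.
Nearest whole frame: 196840.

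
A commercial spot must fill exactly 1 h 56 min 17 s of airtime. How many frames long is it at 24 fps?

1 h 56 min 17 s = 6977 s.
Frames = 6977 × 24 = 167448.

167448 frames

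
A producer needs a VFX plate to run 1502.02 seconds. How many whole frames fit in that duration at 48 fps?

Frames = 1502.02 × 48 = 1802424/25 ≈ 72096.9600.
Complete frames: 72096.

72096 frames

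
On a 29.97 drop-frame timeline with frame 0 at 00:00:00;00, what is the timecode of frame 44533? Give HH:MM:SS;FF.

00:24:45;27

Each 10-minute DF block holds 10 × 60 × 30 − 9 × 2 = 17982 frames. 44533 ÷ 17982 → 2 full blocks, remainder 8569.
Within the partial block the first minute is 1800 frames and each further minute 1798, so 4 further minute boundaries passed. Total skipped labels = 18 × 2 + 2 × 4 = 44.
Non-drop label index = 44533 + 44 = 44577; at 30 labels/s that is 00:24:45:27, i.e. DF 00:24:45;27.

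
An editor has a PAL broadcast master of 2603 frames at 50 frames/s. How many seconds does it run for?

Running time = 2603 / (50) = 52.06 s.

52.06 seconds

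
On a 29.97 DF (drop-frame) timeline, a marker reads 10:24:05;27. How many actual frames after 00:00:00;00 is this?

Complete 10-minute blocks: 62, each 17982 frames → 1114884.
Remaining 4 whole minutes in the current block: 1800 + 3 × 1798 = 7194 frames.
Within the current minute: 5 × 30 + 27 − 2 = 175 (labels ;00/;01 skipped at this minute). Total = 1114884 + 7194 + 175 = 1122253.

1122253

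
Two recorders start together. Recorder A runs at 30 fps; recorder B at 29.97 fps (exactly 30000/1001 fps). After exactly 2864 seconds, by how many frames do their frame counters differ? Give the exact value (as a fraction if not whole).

85920/1001 frames

A emits 30 × 2864 = 85920 frames; B emits 30000/1001 × 2864 = 85920000/1001.
Difference = 85920/1001 frames (≈ 85.8342); B is behind A.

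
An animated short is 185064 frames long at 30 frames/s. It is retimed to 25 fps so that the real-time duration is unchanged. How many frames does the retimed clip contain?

154220 frames

Target frames = source frames × (target rate / source rate) = 185064 × (25)/(30) = 185064 × 5/6 = 154220.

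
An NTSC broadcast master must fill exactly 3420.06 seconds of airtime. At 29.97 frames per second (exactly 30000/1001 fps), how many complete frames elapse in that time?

Frames = 3420.06 × 30000/1001 = 14657400/143 ≈ 102499.3007.
Complete frames: 102499.

102499 frames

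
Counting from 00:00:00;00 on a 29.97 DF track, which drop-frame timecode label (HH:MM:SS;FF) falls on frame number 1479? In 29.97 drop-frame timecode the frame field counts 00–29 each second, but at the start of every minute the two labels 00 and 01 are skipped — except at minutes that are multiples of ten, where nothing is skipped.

00:00:49;09

Each 10-minute DF block holds 10 × 60 × 30 − 9 × 2 = 17982 frames. 1479 ÷ 17982 → 0 full blocks, remainder 1479.
Within the partial block the first minute is 1800 frames and each further minute 1798, so 0 further minute boundaries passed. Total skipped labels = 18 × 0 + 2 × 0 = 0.
Non-drop label index = 1479 + 0 = 1479; at 30 labels/s that is 00:00:49:09, i.e. DF 00:00:49;09.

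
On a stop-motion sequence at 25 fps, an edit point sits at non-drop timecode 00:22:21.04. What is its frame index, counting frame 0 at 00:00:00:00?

Total seconds to the label: (0 × 3600 + 22 × 60 + 21) = 1341.
Frame index = 1341 × 25 + 4 = 33529.

33529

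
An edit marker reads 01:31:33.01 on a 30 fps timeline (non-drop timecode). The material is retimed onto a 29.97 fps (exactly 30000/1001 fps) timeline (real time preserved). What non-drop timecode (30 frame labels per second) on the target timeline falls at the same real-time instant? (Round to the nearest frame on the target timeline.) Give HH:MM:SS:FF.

Source frame index: (1×3600 + 31×60 + 33) × 30 + 1 = 164791.
Real time: 164791 / (30) = 164791/30 s.
Target frame: (164791/30) × (30000/1001) = 14981000/91 ≈ 164626.374 → 164626.
At 30 labels/s: frame 164626 → 01:31:27:16.

01:31:27:16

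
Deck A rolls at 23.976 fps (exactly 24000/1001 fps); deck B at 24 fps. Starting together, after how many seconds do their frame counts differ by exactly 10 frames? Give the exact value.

The gap grows by |24 − 24000/1001| = 24/1001 frames per second.
Time for a 10-frame gap: 10 ÷ (24/1001) = 5005/12 s.

5005/12 seconds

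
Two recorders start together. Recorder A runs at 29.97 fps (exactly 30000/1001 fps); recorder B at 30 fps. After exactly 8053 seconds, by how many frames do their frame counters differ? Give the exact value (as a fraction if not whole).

241590/1001 frames

A emits 30000/1001 × 8053 = 241590000/1001 frames; B emits 30 × 8053 = 241590.
Difference = 241590/1001 frames (≈ 241.3487); B is ahead of A.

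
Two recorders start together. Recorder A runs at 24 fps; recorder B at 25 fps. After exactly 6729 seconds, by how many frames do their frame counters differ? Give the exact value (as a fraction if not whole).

A emits 24 × 6729 = 161496 frames; B emits 25 × 6729 = 168225.
Difference = 6729 frames; B is ahead of A.

6729 frames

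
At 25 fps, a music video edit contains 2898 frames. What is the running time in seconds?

115.92 seconds

Running time = 2898 / (25) = 115.92 s.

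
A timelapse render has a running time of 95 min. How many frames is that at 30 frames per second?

95 min = 5700 s.
Frames = 5700 × 30 = 171000.

171000 frames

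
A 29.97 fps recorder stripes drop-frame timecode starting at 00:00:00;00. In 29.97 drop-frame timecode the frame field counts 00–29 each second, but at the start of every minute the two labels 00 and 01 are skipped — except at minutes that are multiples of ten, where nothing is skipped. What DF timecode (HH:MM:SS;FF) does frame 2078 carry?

00:01:09;10

Each 10-minute DF block holds 10 × 60 × 30 − 9 × 2 = 17982 frames. 2078 ÷ 17982 → 0 full blocks, remainder 2078.
Within the partial block the first minute is 1800 frames and each further minute 1798, so 1 further minute boundary passed. Total skipped labels = 18 × 0 + 2 × 1 = 2.
Non-drop label index = 2078 + 2 = 2080; at 30 labels/s that is 00:01:09:10, i.e. DF 00:01:09;10.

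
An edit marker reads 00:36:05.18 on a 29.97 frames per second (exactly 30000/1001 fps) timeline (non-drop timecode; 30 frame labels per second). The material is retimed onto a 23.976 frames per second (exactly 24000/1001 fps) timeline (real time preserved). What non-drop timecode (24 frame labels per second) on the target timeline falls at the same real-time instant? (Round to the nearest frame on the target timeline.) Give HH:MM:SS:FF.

00:36:05:14

Source frame index: (0×3600 + 36×60 + 5) × 30 + 18 = 64968.
Real time: 64968 / (30000/1001) = 2709707/1250 s.
Target frame: (2709707/1250) × (24000/1001) = 259872/5 ≈ 51974.400 → 51974.
At 24 labels/s: frame 51974 → 00:36:05:14.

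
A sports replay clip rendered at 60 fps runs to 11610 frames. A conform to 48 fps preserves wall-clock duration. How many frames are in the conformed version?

9288 frames

Target frames = source frames × (target rate / source rate) = 11610 × (48)/(60) = 11610 × 4/5 = 9288.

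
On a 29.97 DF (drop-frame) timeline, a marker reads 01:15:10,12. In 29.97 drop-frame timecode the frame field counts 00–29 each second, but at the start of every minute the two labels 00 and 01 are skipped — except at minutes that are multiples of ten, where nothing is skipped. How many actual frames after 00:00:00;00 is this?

Complete 10-minute blocks: 7, each 17982 frames → 125874.
Remaining 5 whole minutes in the current block: 1800 + 4 × 1798 = 8992 frames.
Within the current minute: 10 × 30 + 12 − 2 = 310 (labels ;00/;01 skipped at this minute). Total = 125874 + 8992 + 310 = 135176.

135176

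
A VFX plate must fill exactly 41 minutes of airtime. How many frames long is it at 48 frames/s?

41 min = 2460 s.
Frames = 2460 × 48 = 118080.

118080 frames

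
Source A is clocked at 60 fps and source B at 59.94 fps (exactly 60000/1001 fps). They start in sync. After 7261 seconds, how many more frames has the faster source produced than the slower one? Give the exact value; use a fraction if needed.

A emits 60 × 7261 = 435660 frames; B emits 60000/1001 × 7261 = 435660000/1001.
Difference = 435660/1001 frames (≈ 435.2248); B is behind A.

435660/1001 frames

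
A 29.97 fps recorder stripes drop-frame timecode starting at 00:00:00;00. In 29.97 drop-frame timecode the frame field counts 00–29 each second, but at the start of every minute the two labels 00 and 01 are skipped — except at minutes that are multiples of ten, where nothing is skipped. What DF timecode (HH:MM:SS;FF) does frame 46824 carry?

Ten DF minutes hold 17982 frames, so frame 46824 lies in block 2 (frames 35964–53945) with 10860 frames into that block.
The block's first minute is 1800 frames and the rest 1798 each; 10860 frames reaches minute 6, so 2 × 18 + 6 × 2 = 48 labels have been skipped so far.
Adding those back, label number 46824 + 48 = 46872 at 30 labels/s is 1562 s + 12 f = 0 h 26 min 2 s frame 12, i.e. 00:26:02;12.

00:26:02;12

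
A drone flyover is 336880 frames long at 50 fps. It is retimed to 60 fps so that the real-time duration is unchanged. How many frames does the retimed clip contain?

Target frames = source frames × (target rate / source rate) = 336880 × (60)/(50) = 336880 × 6/5 = 404256.

404256 frames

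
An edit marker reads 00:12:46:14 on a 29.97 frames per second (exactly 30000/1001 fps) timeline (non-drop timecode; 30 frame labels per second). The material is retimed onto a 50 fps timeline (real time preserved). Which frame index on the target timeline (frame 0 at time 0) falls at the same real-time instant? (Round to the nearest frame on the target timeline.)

Source frame index: (0×3600 + 12×60 + 46) × 30 + 14 = 22994.
Real time: 22994 / (30000/1001) = 11508497/15000 s.
Target frame: (11508497/15000) × (50) = 11508497/300 ≈ 38361.657 → 38362.

frame 38362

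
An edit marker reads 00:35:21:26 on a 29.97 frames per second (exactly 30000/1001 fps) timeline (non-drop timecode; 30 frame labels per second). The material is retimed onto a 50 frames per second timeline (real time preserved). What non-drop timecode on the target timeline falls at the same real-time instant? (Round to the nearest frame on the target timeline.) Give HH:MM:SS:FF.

Source frame index: (0×3600 + 35×60 + 21) × 30 + 26 = 63656.
Real time: 63656 / (30000/1001) = 7964957/3750 s.
Target frame: (7964957/3750) × (50) = 7964957/75 ≈ 106199.427 → 106199.
At 50 labels/s: frame 106199 → 00:35:23:49.

00:35:23:49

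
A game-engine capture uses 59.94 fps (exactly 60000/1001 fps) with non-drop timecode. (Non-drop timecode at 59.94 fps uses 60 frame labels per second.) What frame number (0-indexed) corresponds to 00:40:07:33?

144453

Total seconds to the label: (0 × 3600 + 40 × 60 + 7) = 2407.
Frame index = 2407 × 60 + 33 = 144453.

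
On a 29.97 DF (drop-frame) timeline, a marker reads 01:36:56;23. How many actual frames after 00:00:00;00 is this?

174329

As if non-drop at 30 labels/s: (1 × 3600 + 36 × 60 + 56) × 30 + 23 = 174503.
Minute boundaries passed: 96; those not divisible by 10: 96 − 9 = 87; dropped labels = 2 × 87 = 174.
Actual frame index = 174503 − 174 = 174329.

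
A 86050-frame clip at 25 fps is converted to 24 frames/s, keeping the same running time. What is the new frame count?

Target frames = source frames × (target rate / source rate) = 86050 × (24)/(25) = 86050 × 24/25 = 82608.

82608 frames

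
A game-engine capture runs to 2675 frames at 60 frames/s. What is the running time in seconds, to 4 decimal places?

Running time = 2675 × 1/60 = 535/12 s ≈ 44.5833 s.

44.5833 seconds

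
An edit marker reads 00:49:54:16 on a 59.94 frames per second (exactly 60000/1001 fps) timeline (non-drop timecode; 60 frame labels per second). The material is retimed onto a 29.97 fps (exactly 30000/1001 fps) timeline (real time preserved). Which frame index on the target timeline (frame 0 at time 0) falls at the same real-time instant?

Source frame index: (0×3600 + 49×60 + 54) × 60 + 16 = 179656.
Real time: 179656 / (60000/1001) = 22479457/7500 s.
Target frame: (22479457/7500) × (30000/1001) = 89828.

frame 89828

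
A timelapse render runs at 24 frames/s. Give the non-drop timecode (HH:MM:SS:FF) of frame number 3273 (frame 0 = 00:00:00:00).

3273 ÷ 24 = 136 full seconds, remainder 9 frames.
136 s = 0 h 2 min 16 s.
Timecode: 00:02:16:09.

00:02:16:09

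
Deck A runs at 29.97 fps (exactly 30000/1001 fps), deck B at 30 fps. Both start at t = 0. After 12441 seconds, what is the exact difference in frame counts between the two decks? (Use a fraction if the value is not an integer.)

A emits 30000/1001 × 12441 = 2610000/7 frames; B emits 30 × 12441 = 373230.
Difference = 2610/7 frames (≈ 372.8571); B is ahead of A.

2610/7 frames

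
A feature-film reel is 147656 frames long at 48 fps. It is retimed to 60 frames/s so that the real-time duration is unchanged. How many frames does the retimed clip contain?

Target frames = source frames × (target rate / source rate) = 147656 × (60)/(48) = 147656 × 5/4 = 184570.

184570 frames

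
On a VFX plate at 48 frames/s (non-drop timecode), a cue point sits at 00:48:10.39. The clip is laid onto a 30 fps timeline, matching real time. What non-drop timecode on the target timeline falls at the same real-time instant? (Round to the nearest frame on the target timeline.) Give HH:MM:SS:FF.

00:48:10:24

Source frame index: (0×3600 + 48×60 + 10) × 48 + 39 = 138759.
Real time: 138759 / (48) = 46253/16 s.
Target frame: (46253/16) × (30) = 693795/8 ≈ 86724.375 → 86724.
At 30 labels/s: frame 86724 → 00:48:10:24.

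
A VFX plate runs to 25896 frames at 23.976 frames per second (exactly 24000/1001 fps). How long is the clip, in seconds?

Running time = 25896 / (24000/1001) = 1080.079 s.

1080.079 seconds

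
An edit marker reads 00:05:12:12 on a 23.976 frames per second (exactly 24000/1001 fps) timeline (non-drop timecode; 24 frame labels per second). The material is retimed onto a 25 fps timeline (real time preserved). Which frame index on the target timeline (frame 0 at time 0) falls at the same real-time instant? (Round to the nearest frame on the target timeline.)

frame 7820

Source frame index: (0×3600 + 5×60 + 12) × 24 + 12 = 7500.
Real time: 7500 / (24000/1001) = 5005/16 s.
Target frame: (5005/16) × (25) = 125125/16 ≈ 7820.312 → 7820.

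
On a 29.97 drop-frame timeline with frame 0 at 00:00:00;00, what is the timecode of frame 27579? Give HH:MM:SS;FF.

Ten DF minutes hold 17982 frames, so frame 27579 lies in block 1 (frames 17982–35963) with 9597 frames into that block.
The block's first minute is 1800 frames and the rest 1798 each; 9597 frames reaches minute 5, so 1 × 18 + 5 × 2 = 28 labels have been skipped so far.
Adding those back, label number 27579 + 28 = 27607 at 30 labels/s is 920 s + 7 f = 0 h 15 min 20 s frame 7, i.e. 00:15:20;07.

00:15:20;07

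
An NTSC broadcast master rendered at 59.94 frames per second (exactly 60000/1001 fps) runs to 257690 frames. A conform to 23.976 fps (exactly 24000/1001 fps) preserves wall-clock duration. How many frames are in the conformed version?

103076 frames

Target frames = source frames × (target rate / source rate) = 257690 × (24000/1001)/(60000/1001) = 257690 × 2/5 = 103076.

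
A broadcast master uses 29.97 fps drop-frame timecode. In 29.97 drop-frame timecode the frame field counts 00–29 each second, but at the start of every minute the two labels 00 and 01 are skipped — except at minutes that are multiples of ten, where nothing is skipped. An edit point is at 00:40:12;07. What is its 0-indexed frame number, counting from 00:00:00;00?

As if non-drop at 30 labels/s: (0 × 3600 + 40 × 60 + 12) × 30 + 7 = 72367.
Minute boundaries passed: 40; those not divisible by 10: 40 − 4 = 36; dropped labels = 2 × 36 = 72.
Actual frame index = 72367 − 72 = 72295.

72295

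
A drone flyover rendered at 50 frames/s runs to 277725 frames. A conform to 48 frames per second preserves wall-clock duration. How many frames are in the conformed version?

Target frames = source frames × (target rate / source rate) = 277725 × (48)/(50) = 277725 × 24/25 = 266616.

266616 frames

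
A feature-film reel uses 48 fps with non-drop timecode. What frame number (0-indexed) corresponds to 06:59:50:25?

Total seconds to the label: (6 × 3600 + 59 × 60 + 50) = 25190.
Frame index = 25190 × 48 + 25 = 1209145.

frame 1209145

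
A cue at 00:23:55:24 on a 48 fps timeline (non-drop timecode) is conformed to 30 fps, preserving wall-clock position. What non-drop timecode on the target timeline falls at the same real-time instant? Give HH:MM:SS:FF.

00:23:55:15

Source frame index: (0×3600 + 23×60 + 55) × 48 + 24 = 68904.
Real time: 68904 / (48) = 2871/2 s.
Target frame: (2871/2) × (30) = 43065.
At 30 labels/s: frame 43065 → 00:23:55:15.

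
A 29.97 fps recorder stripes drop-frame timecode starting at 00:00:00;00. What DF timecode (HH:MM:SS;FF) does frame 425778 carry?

03:56:46;24

Each 10-minute DF block holds 10 × 60 × 30 − 9 × 2 = 17982 frames. 425778 ÷ 17982 → 23 full blocks, remainder 12192.
Within the partial block the first minute is 1800 frames and each further minute 1798, so 6 further minute boundaries passed. Total skipped labels = 18 × 23 + 2 × 6 = 426.
Non-drop label index = 425778 + 426 = 426204; at 30 labels/s that is 03:56:46:24, i.e. DF 03:56:46;24.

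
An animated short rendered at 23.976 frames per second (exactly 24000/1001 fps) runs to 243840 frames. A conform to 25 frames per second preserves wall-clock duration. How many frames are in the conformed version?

Target frames = source frames × (target rate / source rate) = 243840 × (25)/(24000/1001) = 243840 × 1001/960 = 254254.

254254 frames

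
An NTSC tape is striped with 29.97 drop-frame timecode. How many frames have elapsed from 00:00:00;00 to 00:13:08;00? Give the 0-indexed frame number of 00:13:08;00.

23616

Complete 10-minute blocks: 1, each 17982 frames → 17982.
Remaining 3 whole minutes in the current block: 1800 + 2 × 1798 = 5396 frames.
Within the current minute: 8 × 30 + 0 − 2 = 238 (labels ;00/;01 skipped at this minute). Total = 17982 + 5396 + 238 = 23616.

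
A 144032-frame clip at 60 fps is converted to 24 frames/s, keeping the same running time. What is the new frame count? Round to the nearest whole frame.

57613 frames

Frames at target rate = 144032 × (24) / (60) = 288064/5 ≈ 57612.800.
Nearest whole frame: 57613.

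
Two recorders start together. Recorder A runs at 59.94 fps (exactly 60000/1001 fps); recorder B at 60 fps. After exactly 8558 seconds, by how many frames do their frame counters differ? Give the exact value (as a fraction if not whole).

A emits 60000/1001 × 8558 = 46680000/91 frames; B emits 60 × 8558 = 513480.
Difference = 46680/91 frames (≈ 512.9670); B is ahead of A.

46680/91 frames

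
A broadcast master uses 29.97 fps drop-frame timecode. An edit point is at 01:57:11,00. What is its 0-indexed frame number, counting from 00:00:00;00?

210718

As if non-drop at 30 labels/s: (1 × 3600 + 57 × 60 + 11) × 30 + 0 = 210930.
Minute boundaries passed: 117; those not divisible by 10: 117 − 11 = 106; dropped labels = 2 × 106 = 212.
Actual frame index = 210930 − 212 = 210718.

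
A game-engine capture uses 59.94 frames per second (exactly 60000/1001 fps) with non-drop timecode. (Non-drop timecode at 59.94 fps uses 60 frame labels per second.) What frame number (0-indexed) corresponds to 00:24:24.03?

Total seconds to the label: (0 × 3600 + 24 × 60 + 24) = 1464.
Frame index = 1464 × 60 + 3 = 87843.

87843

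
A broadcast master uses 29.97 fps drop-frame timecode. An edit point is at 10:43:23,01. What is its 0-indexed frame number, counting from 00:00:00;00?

1156933

Complete 10-minute blocks: 64, each 17982 frames → 1150848.
Remaining 3 whole minutes in the current block: 1800 + 2 × 1798 = 5396 frames.
Within the current minute: 23 × 30 + 1 − 2 = 689 (labels ;00/;01 skipped at this minute). Total = 1150848 + 5396 + 689 = 1156933.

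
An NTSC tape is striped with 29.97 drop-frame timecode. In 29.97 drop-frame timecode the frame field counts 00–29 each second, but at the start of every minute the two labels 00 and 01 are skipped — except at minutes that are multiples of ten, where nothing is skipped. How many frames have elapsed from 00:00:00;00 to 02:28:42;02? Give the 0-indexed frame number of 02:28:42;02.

As if non-drop at 30 labels/s: (2 × 3600 + 28 × 60 + 42) × 30 + 2 = 267662.
Minute boundaries passed: 148; those not divisible by 10: 148 − 14 = 134; dropped labels = 2 × 134 = 268.
Actual frame index = 267662 − 268 = 267394.

267394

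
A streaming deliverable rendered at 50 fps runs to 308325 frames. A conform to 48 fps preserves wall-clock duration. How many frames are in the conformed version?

295992 frames

Target frames = source frames × (target rate / source rate) = 308325 × (48)/(50) = 308325 × 24/25 = 295992.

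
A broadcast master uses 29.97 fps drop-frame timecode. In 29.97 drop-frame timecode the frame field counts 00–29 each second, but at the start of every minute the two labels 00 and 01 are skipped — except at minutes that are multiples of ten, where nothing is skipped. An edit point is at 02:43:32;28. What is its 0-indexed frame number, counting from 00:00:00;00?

Complete 10-minute blocks: 16, each 17982 frames → 287712.
Remaining 3 whole minutes in the current block: 1800 + 2 × 1798 = 5396 frames.
Within the current minute: 32 × 30 + 28 − 2 = 986 (labels ;00/;01 skipped at this minute). Total = 287712 + 5396 + 986 = 294094.

294094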